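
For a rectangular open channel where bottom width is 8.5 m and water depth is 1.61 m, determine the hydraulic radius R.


For a rectangular section:
Flow area A = b * y = 8.5 * 1.61 = 13.69 m^2.
Wetted perimeter P = b + 2y = 8.5 + 2*1.61 = 11.72 m.
Hydraulic radius R = A/P = 13.69 / 11.72 = 1.1677 m.

1.1677


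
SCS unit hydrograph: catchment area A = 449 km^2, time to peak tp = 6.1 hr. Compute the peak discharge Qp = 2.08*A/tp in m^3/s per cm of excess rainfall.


SCS formula: Qp = 2.08 * A / tp.
Qp = 2.08 * 449 / 6.1
   = 933.92 / 6.1
   = 153.1 m^3/s per cm.

153.1


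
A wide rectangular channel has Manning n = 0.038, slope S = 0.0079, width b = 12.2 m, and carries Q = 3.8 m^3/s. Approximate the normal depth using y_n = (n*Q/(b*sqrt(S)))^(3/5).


We use the wide-channel approximation y_n = (n*Q/(b*sqrt(S)))^(3/5).
sqrt(S) = sqrt(0.0079) = 0.088882.
Numerator: n*Q = 0.038 * 3.8 = 0.1444.
Denominator: b*sqrt(S) = 12.2 * 0.088882 = 1.08436.
arg = 0.1332.
y_n = 0.1332^(3/5) = 0.2983 m.

0.2983


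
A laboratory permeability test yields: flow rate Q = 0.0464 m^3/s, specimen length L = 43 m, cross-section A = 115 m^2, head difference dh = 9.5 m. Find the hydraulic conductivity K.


From K = Q*L / (A*dh):
Numerator: Q*L = 0.0464 * 43 = 1.9952.
Denominator: A*dh = 115 * 9.5 = 1092.5.
K = 1.9952 / 1092.5 = 0.001826 m/s.

0.001826


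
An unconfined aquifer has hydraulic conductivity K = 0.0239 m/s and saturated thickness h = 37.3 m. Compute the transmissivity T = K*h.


Transmissivity is defined as T = K * h.
T = 0.0239 * 37.3
  = 0.8915 m^2/s.

0.8915


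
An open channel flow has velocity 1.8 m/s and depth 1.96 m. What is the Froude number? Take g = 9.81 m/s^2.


The Froude number is defined as Fr = V / sqrt(g*y).
g*y = 9.81 * 1.96 = 19.2276.
sqrt(g*y) = sqrt(19.2276) = 4.3849.
Fr = 1.8 / 4.3849 = 0.4105.

0.4105


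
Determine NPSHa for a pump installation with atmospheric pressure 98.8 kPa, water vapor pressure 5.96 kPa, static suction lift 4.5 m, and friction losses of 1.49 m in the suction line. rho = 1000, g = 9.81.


NPSHa = p_atm/(rho*g) - z_s - hf_s - p_vap/(rho*g).
p_atm/(rho*g) = 98.8*1000 / (1000*9.81) = 10.071 m.
p_vap/(rho*g) = 5.96*1000 / (1000*9.81) = 0.608 m.
NPSHa = 10.071 - 4.5 - 1.49 - 0.608
      = 3.47 m.

3.47


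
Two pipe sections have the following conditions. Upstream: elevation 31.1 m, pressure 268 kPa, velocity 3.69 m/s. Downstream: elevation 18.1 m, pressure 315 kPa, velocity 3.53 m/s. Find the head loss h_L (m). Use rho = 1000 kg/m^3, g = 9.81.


Total head at each section: H = z + p/(rho*g) + V^2/(2g).
H1 = 31.1 + 268*1000/(1000*9.81) + 3.69^2/(2*9.81)
   = 31.1 + 27.319 + 0.694
   = 59.113 m.
H2 = 18.1 + 315*1000/(1000*9.81) + 3.53^2/(2*9.81)
   = 18.1 + 32.11 + 0.6351
   = 50.845 m.
h_L = H1 - H2 = 59.113 - 50.845 = 8.268 m.

8.268


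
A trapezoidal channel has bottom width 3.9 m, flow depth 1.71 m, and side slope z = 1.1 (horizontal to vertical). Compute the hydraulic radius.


For a trapezoidal section with side slope z:
A = (b + z*y)*y = (3.9 + 1.1*1.71)*1.71 = 9.886 m^2.
P = b + 2*y*sqrt(1 + z^2) = 3.9 + 2*1.71*sqrt(1 + 1.1^2) = 8.984 m.
R = A/P = 9.886 / 8.984 = 1.1003 m.

1.1003


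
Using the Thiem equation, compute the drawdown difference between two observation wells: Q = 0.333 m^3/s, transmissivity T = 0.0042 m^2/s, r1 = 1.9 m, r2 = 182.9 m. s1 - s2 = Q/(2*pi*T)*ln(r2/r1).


Thiem equation: s1 - s2 = Q/(2*pi*T) * ln(r2/r1).
ln(r2/r1) = ln(182.9/1.9) = 4.5671.
Q/(2*pi*T) = 0.333 / (2*pi*0.0042) = 0.333 / 0.0264 = 12.6187.
s1 - s2 = 12.6187 * 4.5671 = 57.6307 m.

57.6307


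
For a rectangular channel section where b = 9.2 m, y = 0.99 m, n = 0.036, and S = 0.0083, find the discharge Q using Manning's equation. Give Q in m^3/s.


For a rectangular channel, the cross-sectional area A = b * y = 9.2 * 0.99 = 9.11 m^2.
The wetted perimeter P = b + 2y = 9.2 + 2*0.99 = 11.18 m.
Hydraulic radius R = A/P = 9.11/11.18 = 0.8147 m.
Velocity V = (1/n)*R^(2/3)*S^(1/2) = (1/0.036)*0.8147^(2/3)*0.0083^(1/2) = 2.2074 m/s.
Discharge Q = A * V = 9.11 * 2.2074 = 20.105 m^3/s.

20.105


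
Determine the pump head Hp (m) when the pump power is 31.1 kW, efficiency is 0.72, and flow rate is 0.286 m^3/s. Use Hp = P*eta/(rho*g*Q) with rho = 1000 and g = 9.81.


Pump head formula: Hp = P * eta / (rho * g * Q).
Numerator: P * eta = 31.1 * 1000 * 0.72 = 22392.0 W.
Denominator: rho * g * Q = 1000 * 9.81 * 0.286 = 2805.66.
Hp = 22392.0 / 2805.66 = 7.98 m.

7.98


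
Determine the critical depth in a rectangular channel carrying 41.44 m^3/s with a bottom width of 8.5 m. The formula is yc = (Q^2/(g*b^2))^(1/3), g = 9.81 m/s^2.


Using yc = (Q^2 / (g * b^2))^(1/3):
Q^2 = 41.44^2 = 1717.27.
g * b^2 = 9.81 * 8.5^2 = 9.81 * 72.25 = 708.77.
Q^2 / (g*b^2) = 1717.27 / 708.77 = 2.4229.
yc = 2.4229^(1/3) = 1.3431 m.

1.3431


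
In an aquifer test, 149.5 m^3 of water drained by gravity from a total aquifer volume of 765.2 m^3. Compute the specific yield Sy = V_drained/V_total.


Specific yield Sy = Volume drained / Total volume.
Sy = 149.5 / 765.2
   = 0.1954.

0.1954


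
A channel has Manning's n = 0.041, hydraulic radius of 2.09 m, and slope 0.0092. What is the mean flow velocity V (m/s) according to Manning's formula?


Manning's equation gives V = (1/n) * R^(2/3) * S^(1/2).
First, compute R^(2/3) = 2.09^(2/3) = 1.6347.
Next, S^(1/2) = 0.0092^(1/2) = 0.095917.
Then 1/n = 1/0.041 = 24.39.
V = 24.39 * 1.6347 * 0.095917 = 3.8242 m/s.

3.8242


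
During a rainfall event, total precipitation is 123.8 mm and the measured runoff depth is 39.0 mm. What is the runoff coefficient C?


The runoff coefficient C = runoff depth / rainfall depth.
C = 39.0 / 123.8
  = 0.315.

0.315


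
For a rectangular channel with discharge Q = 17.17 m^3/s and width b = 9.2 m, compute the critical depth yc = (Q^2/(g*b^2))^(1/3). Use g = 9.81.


Using yc = (Q^2 / (g * b^2))^(1/3):
Q^2 = 17.17^2 = 294.81.
g * b^2 = 9.81 * 9.2^2 = 9.81 * 84.64 = 830.32.
Q^2 / (g*b^2) = 294.81 / 830.32 = 0.3551.
yc = 0.3551^(1/3) = 0.7081 m.

0.7081


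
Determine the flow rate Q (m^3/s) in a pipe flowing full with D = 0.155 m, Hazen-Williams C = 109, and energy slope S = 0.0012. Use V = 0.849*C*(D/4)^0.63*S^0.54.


For a full circular pipe, R = D/4 = 0.155/4 = 0.0387 m.
V = 0.849 * 109 * 0.0387^0.63 * 0.0012^0.54
  = 0.849 * 109 * 0.129006 * 0.02647
  = 0.316 m/s.
Pipe area A = pi*D^2/4 = pi*0.155^2/4 = 0.0189 m^2.
Q = A * V = 0.0189 * 0.316 = 0.006 m^3/s.

0.006


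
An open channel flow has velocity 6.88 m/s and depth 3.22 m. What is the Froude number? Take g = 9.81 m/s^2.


The Froude number is defined as Fr = V / sqrt(g*y).
g*y = 9.81 * 3.22 = 31.5882.
sqrt(g*y) = sqrt(31.5882) = 5.6203.
Fr = 6.88 / 5.6203 = 1.2241.

1.2241


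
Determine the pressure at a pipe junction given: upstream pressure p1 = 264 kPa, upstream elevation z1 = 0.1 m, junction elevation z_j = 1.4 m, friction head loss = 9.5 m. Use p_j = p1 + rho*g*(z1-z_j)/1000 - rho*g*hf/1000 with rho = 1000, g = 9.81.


Junction pressure: p_j = p1 + rho*g*(z1 - z_j)/1000 - rho*g*hf/1000.
Elevation term = 1000*9.81*(0.1 - 1.4)/1000 = -12.753 kPa.
Friction term = 1000*9.81*9.5/1000 = 93.195 kPa.
p_j = 264 + -12.753 - 93.195 = 158.05 kPa.

158.05


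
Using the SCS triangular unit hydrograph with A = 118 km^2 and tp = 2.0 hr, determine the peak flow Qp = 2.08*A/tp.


SCS formula: Qp = 2.08 * A / tp.
Qp = 2.08 * 118 / 2.0
   = 245.44 / 2.0
   = 122.72 m^3/s per cm.

122.72


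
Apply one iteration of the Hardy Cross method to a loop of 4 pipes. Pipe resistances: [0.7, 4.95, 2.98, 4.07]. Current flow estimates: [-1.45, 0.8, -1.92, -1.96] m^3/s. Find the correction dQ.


Numerator terms (r*Q*|Q|): 0.7*-1.45*|-1.45| = -1.4717; 4.95*0.8*|0.8| = 3.168; 2.98*-1.92*|-1.92| = -10.9855; 4.07*-1.96*|-1.96| = -15.6353.
Sum of numerator = -24.9245.
Denominator terms (r*|Q|): 0.7*|-1.45| = 1.015; 4.95*|0.8| = 3.96; 2.98*|-1.92| = 5.7216; 4.07*|-1.96| = 7.9772.
2 * sum of denominator = 2 * 18.6738 = 37.3476.
dQ = --24.9245 / 37.3476 = 0.6674 m^3/s.

0.6674


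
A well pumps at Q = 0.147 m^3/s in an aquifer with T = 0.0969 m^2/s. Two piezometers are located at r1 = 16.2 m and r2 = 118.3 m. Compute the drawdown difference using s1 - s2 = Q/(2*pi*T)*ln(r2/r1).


Thiem equation: s1 - s2 = Q/(2*pi*T) * ln(r2/r1).
ln(r2/r1) = ln(118.3/16.2) = 1.9882.
Q/(2*pi*T) = 0.147 / (2*pi*0.0969) = 0.147 / 0.6088 = 0.2414.
s1 - s2 = 0.2414 * 1.9882 = 0.48 m.

0.48


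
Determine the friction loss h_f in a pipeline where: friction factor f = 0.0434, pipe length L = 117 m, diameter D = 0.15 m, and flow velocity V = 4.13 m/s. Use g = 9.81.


Darcy-Weisbach equation: h_f = f * (L/D) * V^2/(2g).
f * L/D = 0.0434 * 117/0.15 = 33.852.
V^2/(2g) = 4.13^2 / (2*9.81) = 17.0569 / 19.62 = 0.8694 m.
h_f = 33.852 * 0.8694 = 29.43 m.

29.43


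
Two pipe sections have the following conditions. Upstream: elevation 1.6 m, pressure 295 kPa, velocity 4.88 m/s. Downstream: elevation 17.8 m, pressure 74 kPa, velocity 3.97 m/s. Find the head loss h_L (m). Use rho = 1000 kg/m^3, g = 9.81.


Total head at each section: H = z + p/(rho*g) + V^2/(2g).
H1 = 1.6 + 295*1000/(1000*9.81) + 4.88^2/(2*9.81)
   = 1.6 + 30.071 + 1.2138
   = 32.885 m.
H2 = 17.8 + 74*1000/(1000*9.81) + 3.97^2/(2*9.81)
   = 17.8 + 7.543 + 0.8033
   = 26.147 m.
h_L = H1 - H2 = 32.885 - 26.147 = 6.739 m.

6.739


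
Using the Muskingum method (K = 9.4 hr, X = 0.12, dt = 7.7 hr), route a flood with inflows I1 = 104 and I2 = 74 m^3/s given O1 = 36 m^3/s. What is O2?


Muskingum coefficients:
denom = 2*K*(1-X) + dt = 2*9.4*(1-0.12) + 7.7 = 24.244.
C0 = (dt - 2*K*X)/denom = (7.7 - 2*9.4*0.12)/24.244 = 0.2246.
C1 = (dt + 2*K*X)/denom = (7.7 + 2*9.4*0.12)/24.244 = 0.4107.
C2 = (2*K*(1-X) - dt)/denom = 0.3648.
O2 = C0*I2 + C1*I1 + C2*O1
   = 0.2246*74 + 0.4107*104 + 0.3648*36
   = 72.46 m^3/s.

72.46


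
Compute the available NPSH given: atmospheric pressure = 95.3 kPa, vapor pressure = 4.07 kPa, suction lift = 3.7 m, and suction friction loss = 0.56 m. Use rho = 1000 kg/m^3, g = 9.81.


NPSHa = p_atm/(rho*g) - z_s - hf_s - p_vap/(rho*g).
p_atm/(rho*g) = 95.3*1000 / (1000*9.81) = 9.715 m.
p_vap/(rho*g) = 4.07*1000 / (1000*9.81) = 0.415 m.
NPSHa = 9.715 - 3.7 - 0.56 - 0.415
      = 5.04 m.

5.04


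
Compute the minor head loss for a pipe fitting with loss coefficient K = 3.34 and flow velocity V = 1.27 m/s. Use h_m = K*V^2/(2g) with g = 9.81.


Minor loss formula: h_m = K * V^2/(2g).
V^2 = 1.27^2 = 1.6129.
V^2/(2g) = 1.6129 / 19.62 = 0.0822 m.
h_m = 3.34 * 0.0822 = 0.2746 m.

0.2746


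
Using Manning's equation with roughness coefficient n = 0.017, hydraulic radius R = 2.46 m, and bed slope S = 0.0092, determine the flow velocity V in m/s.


Manning's equation gives V = (1/n) * R^(2/3) * S^(1/2).
First, compute R^(2/3) = 2.46^(2/3) = 1.8223.
Next, S^(1/2) = 0.0092^(1/2) = 0.095917.
Then 1/n = 1/0.017 = 58.82.
V = 58.82 * 1.8223 * 0.095917 = 10.2818 m/s.

10.2818


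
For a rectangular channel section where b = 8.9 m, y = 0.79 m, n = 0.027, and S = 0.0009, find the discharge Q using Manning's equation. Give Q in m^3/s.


For a rectangular channel, the cross-sectional area A = b * y = 8.9 * 0.79 = 7.03 m^2.
The wetted perimeter P = b + 2y = 8.9 + 2*0.79 = 10.48 m.
Hydraulic radius R = A/P = 7.03/10.48 = 0.6709 m.
Velocity V = (1/n)*R^(2/3)*S^(1/2) = (1/0.027)*0.6709^(2/3)*0.0009^(1/2) = 0.8515 m/s.
Discharge Q = A * V = 7.03 * 0.8515 = 5.987 m^3/s.

5.987


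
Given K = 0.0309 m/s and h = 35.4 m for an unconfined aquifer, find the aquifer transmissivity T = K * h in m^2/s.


Transmissivity is defined as T = K * h.
T = 0.0309 * 35.4
  = 1.0939 m^2/s.

1.0939


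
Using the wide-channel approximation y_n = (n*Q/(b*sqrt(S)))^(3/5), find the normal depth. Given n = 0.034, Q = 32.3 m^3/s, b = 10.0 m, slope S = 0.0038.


We use the wide-channel approximation y_n = (n*Q/(b*sqrt(S)))^(3/5).
sqrt(S) = sqrt(0.0038) = 0.061644.
Numerator: n*Q = 0.034 * 32.3 = 1.0982.
Denominator: b*sqrt(S) = 10.0 * 0.061644 = 0.61644.
arg = 1.7815.
y_n = 1.7815^(3/5) = 1.4141 m.

1.4141


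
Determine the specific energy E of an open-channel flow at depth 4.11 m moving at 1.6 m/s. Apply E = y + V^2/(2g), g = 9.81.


Specific energy E = y + V^2/(2g).
Velocity head = V^2/(2g) = 1.6^2 / (2*9.81) = 2.56 / 19.62 = 0.1305 m.
E = 4.11 + 0.1305 = 4.2405 m.

4.2405


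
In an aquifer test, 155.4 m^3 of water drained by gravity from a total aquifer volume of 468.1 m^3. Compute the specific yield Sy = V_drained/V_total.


Specific yield Sy = Volume drained / Total volume.
Sy = 155.4 / 468.1
   = 0.332.

0.332


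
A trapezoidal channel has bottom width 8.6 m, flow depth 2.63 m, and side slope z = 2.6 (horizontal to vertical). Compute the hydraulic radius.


For a trapezoidal section with side slope z:
A = (b + z*y)*y = (8.6 + 2.6*2.63)*2.63 = 40.602 m^2.
P = b + 2*y*sqrt(1 + z^2) = 8.6 + 2*2.63*sqrt(1 + 2.6^2) = 23.253 m.
R = A/P = 40.602 / 23.253 = 1.7461 m.

1.7461


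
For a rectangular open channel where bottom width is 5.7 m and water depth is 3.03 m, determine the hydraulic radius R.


For a rectangular section:
Flow area A = b * y = 5.7 * 3.03 = 17.27 m^2.
Wetted perimeter P = b + 2y = 5.7 + 2*3.03 = 11.76 m.
Hydraulic radius R = A/P = 17.27 / 11.76 = 1.4686 m.

1.4686


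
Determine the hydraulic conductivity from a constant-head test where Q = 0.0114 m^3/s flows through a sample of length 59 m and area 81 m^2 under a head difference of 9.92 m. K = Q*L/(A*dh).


From K = Q*L / (A*dh):
Numerator: Q*L = 0.0114 * 59 = 0.6726.
Denominator: A*dh = 81 * 9.92 = 803.52.
K = 0.6726 / 803.52 = 0.000837 m/s.

0.000837


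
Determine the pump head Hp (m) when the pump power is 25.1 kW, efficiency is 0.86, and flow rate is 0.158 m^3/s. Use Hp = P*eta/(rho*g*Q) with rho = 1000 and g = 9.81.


Pump head formula: Hp = P * eta / (rho * g * Q).
Numerator: P * eta = 25.1 * 1000 * 0.86 = 21586.0 W.
Denominator: rho * g * Q = 1000 * 9.81 * 0.158 = 1549.98.
Hp = 21586.0 / 1549.98 = 13.93 m.

13.93


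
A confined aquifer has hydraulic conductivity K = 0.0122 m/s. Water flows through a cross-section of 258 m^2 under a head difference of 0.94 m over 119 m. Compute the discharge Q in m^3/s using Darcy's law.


Darcy's law: Q = K * A * i, where i = dh/L.
Hydraulic gradient i = 0.94 / 119 = 0.007899.
Q = 0.0122 * 258 * 0.007899
  = 0.0249 m^3/s.

0.0249


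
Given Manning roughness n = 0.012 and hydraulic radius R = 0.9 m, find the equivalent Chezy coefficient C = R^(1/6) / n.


The Chezy coefficient relates to Manning's n through C = R^(1/6) / n.
R^(1/6) = 0.9^(1/6) = 0.982593.
C = 0.982593 / 0.012 = 81.88 m^(1/2)/s.

81.88


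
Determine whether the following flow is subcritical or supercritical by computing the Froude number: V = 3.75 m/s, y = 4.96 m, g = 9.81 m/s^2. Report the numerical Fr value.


The Froude number is defined as Fr = V / sqrt(g*y).
g*y = 9.81 * 4.96 = 48.6576.
sqrt(g*y) = sqrt(48.6576) = 6.9755.
Fr = 3.75 / 6.9755 = 0.5376.
Since Fr < 1, the flow is subcritical.

0.5376


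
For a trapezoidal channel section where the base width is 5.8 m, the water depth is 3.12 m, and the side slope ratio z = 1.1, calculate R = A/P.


For a trapezoidal section with side slope z:
A = (b + z*y)*y = (5.8 + 1.1*3.12)*3.12 = 28.804 m^2.
P = b + 2*y*sqrt(1 + z^2) = 5.8 + 2*3.12*sqrt(1 + 1.1^2) = 15.076 m.
R = A/P = 28.804 / 15.076 = 1.9105 m.

1.9105


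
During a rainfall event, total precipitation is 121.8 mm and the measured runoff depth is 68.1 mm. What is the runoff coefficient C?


The runoff coefficient C = runoff depth / rainfall depth.
C = 68.1 / 121.8
  = 0.5591.

0.5591


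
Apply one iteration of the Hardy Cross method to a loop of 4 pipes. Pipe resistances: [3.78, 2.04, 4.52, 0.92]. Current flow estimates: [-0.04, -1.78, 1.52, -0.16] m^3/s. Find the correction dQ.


Numerator terms (r*Q*|Q|): 3.78*-0.04*|-0.04| = -0.006; 2.04*-1.78*|-1.78| = -6.4635; 4.52*1.52*|1.52| = 10.443; 0.92*-0.16*|-0.16| = -0.0236.
Sum of numerator = 3.9499.
Denominator terms (r*|Q|): 3.78*|-0.04| = 0.1512; 2.04*|-1.78| = 3.6312; 4.52*|1.52| = 6.8704; 0.92*|-0.16| = 0.1472.
2 * sum of denominator = 2 * 10.8 = 21.6.
dQ = -3.9499 / 21.6 = -0.1829 m^3/s.

-0.1829


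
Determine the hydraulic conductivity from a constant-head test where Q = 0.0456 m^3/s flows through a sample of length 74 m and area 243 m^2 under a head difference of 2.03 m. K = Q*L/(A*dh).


From K = Q*L / (A*dh):
Numerator: Q*L = 0.0456 * 74 = 3.3744.
Denominator: A*dh = 243 * 2.03 = 493.29.
K = 3.3744 / 493.29 = 0.006841 m/s.

0.006841


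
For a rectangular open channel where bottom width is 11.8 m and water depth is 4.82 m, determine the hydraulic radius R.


For a rectangular section:
Flow area A = b * y = 11.8 * 4.82 = 56.88 m^2.
Wetted perimeter P = b + 2y = 11.8 + 2*4.82 = 21.44 m.
Hydraulic radius R = A/P = 56.88 / 21.44 = 2.6528 m.

2.6528


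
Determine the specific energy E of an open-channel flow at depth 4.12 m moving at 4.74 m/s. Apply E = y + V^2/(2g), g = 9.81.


Specific energy E = y + V^2/(2g).
Velocity head = V^2/(2g) = 4.74^2 / (2*9.81) = 22.4676 / 19.62 = 1.1451 m.
E = 4.12 + 1.1451 = 5.2651 m.

5.2651


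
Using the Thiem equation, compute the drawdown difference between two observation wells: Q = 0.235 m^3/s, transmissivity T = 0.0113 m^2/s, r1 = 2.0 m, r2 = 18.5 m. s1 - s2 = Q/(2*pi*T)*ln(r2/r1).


Thiem equation: s1 - s2 = Q/(2*pi*T) * ln(r2/r1).
ln(r2/r1) = ln(18.5/2.0) = 2.2246.
Q/(2*pi*T) = 0.235 / (2*pi*0.0113) = 0.235 / 0.071 = 3.3099.
s1 - s2 = 3.3099 * 2.2246 = 7.3632 m.

7.3632


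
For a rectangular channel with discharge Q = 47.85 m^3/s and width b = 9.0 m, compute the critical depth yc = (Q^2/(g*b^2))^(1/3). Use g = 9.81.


Using yc = (Q^2 / (g * b^2))^(1/3):
Q^2 = 47.85^2 = 2289.62.
g * b^2 = 9.81 * 9.0^2 = 9.81 * 81.0 = 794.61.
Q^2 / (g*b^2) = 2289.62 / 794.61 = 2.8814.
yc = 2.8814^(1/3) = 1.423 m.

1.423


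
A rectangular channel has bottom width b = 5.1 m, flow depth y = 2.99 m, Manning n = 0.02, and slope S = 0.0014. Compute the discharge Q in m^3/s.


For a rectangular channel, the cross-sectional area A = b * y = 5.1 * 2.99 = 15.25 m^2.
The wetted perimeter P = b + 2y = 5.1 + 2*2.99 = 11.08 m.
Hydraulic radius R = A/P = 15.25/11.08 = 1.3763 m.
Velocity V = (1/n)*R^(2/3)*S^(1/2) = (1/0.02)*1.3763^(2/3)*0.0014^(1/2) = 2.3147 m/s.
Discharge Q = A * V = 15.25 * 2.3147 = 35.297 m^3/s.

35.297


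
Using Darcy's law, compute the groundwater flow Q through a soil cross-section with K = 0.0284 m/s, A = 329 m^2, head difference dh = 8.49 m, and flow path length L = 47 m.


Darcy's law: Q = K * A * i, where i = dh/L.
Hydraulic gradient i = 8.49 / 47 = 0.180638.
Q = 0.0284 * 329 * 0.180638
  = 1.6878 m^3/s.

1.6878


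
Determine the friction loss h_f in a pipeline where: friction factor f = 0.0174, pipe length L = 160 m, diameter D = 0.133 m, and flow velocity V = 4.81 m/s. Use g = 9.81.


Darcy-Weisbach equation: h_f = f * (L/D) * V^2/(2g).
f * L/D = 0.0174 * 160/0.133 = 20.9323.
V^2/(2g) = 4.81^2 / (2*9.81) = 23.1361 / 19.62 = 1.1792 m.
h_f = 20.9323 * 1.1792 = 24.684 m.

24.684


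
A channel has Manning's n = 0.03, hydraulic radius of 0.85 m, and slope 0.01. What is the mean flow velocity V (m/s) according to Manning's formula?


Manning's equation gives V = (1/n) * R^(2/3) * S^(1/2).
First, compute R^(2/3) = 0.85^(2/3) = 0.8973.
Next, S^(1/2) = 0.01^(1/2) = 0.1.
Then 1/n = 1/0.03 = 33.33.
V = 33.33 * 0.8973 * 0.1 = 2.9911 m/s.

2.9911


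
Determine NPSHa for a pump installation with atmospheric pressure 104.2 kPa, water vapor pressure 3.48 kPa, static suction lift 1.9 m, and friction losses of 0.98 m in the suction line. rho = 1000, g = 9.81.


NPSHa = p_atm/(rho*g) - z_s - hf_s - p_vap/(rho*g).
p_atm/(rho*g) = 104.2*1000 / (1000*9.81) = 10.622 m.
p_vap/(rho*g) = 3.48*1000 / (1000*9.81) = 0.355 m.
NPSHa = 10.622 - 1.9 - 0.98 - 0.355
      = 7.39 m.

7.39


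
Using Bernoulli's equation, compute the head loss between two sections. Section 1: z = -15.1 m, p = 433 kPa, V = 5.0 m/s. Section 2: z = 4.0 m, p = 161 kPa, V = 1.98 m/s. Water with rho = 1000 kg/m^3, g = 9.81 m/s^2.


Total head at each section: H = z + p/(rho*g) + V^2/(2g).
H1 = -15.1 + 433*1000/(1000*9.81) + 5.0^2/(2*9.81)
   = -15.1 + 44.139 + 1.2742
   = 30.313 m.
H2 = 4.0 + 161*1000/(1000*9.81) + 1.98^2/(2*9.81)
   = 4.0 + 16.412 + 0.1998
   = 20.612 m.
h_L = H1 - H2 = 30.313 - 20.612 = 9.701 m.

9.701


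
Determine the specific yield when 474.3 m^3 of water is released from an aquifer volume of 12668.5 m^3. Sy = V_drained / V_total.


Specific yield Sy = Volume drained / Total volume.
Sy = 474.3 / 12668.5
   = 0.0374.

0.0374


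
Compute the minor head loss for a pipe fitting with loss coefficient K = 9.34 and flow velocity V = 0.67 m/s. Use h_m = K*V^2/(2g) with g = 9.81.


Minor loss formula: h_m = K * V^2/(2g).
V^2 = 0.67^2 = 0.4489.
V^2/(2g) = 0.4489 / 19.62 = 0.0229 m.
h_m = 9.34 * 0.0229 = 0.2137 m.

0.2137


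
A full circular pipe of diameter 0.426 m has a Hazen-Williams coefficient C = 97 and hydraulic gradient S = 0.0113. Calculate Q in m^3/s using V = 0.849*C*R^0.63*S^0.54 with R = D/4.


For a full circular pipe, R = D/4 = 0.426/4 = 0.1065 m.
V = 0.849 * 97 * 0.1065^0.63 * 0.0113^0.54
  = 0.849 * 97 * 0.24391 * 0.088851
  = 1.7847 m/s.
Pipe area A = pi*D^2/4 = pi*0.426^2/4 = 0.1425 m^2.
Q = A * V = 0.1425 * 1.7847 = 0.2544 m^3/s.

0.2544


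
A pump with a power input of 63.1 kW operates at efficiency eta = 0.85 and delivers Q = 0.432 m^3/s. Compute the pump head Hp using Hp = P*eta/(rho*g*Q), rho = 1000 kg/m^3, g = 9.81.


Pump head formula: Hp = P * eta / (rho * g * Q).
Numerator: P * eta = 63.1 * 1000 * 0.85 = 53635.0 W.
Denominator: rho * g * Q = 1000 * 9.81 * 0.432 = 4237.92.
Hp = 53635.0 / 4237.92 = 12.66 m.

12.66


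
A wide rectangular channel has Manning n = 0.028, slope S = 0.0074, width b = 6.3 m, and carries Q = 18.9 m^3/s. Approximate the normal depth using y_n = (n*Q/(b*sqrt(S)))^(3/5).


We use the wide-channel approximation y_n = (n*Q/(b*sqrt(S)))^(3/5).
sqrt(S) = sqrt(0.0074) = 0.086023.
Numerator: n*Q = 0.028 * 18.9 = 0.5292.
Denominator: b*sqrt(S) = 6.3 * 0.086023 = 0.541945.
arg = 0.9765.
y_n = 0.9765^(3/5) = 0.9858 m.

0.9858


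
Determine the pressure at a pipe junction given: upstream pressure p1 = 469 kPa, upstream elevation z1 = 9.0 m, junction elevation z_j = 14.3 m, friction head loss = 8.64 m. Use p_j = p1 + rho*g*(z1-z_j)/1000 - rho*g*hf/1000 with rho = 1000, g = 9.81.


Junction pressure: p_j = p1 + rho*g*(z1 - z_j)/1000 - rho*g*hf/1000.
Elevation term = 1000*9.81*(9.0 - 14.3)/1000 = -51.993 kPa.
Friction term = 1000*9.81*8.64/1000 = 84.758 kPa.
p_j = 469 + -51.993 - 84.758 = 332.25 kPa.

332.25


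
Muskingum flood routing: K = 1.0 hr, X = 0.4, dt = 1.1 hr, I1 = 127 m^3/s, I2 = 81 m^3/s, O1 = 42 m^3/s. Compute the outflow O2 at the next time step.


Muskingum coefficients:
denom = 2*K*(1-X) + dt = 2*1.0*(1-0.4) + 1.1 = 2.3.
C0 = (dt - 2*K*X)/denom = (1.1 - 2*1.0*0.4)/2.3 = 0.1304.
C1 = (dt + 2*K*X)/denom = (1.1 + 2*1.0*0.4)/2.3 = 0.8261.
C2 = (2*K*(1-X) - dt)/denom = 0.0435.
O2 = C0*I2 + C1*I1 + C2*O1
   = 0.1304*81 + 0.8261*127 + 0.0435*42
   = 117.3 m^3/s.

117.3


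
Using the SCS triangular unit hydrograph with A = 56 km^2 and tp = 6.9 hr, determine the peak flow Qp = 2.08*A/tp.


SCS formula: Qp = 2.08 * A / tp.
Qp = 2.08 * 56 / 6.9
   = 116.48 / 6.9
   = 16.88 m^3/s per cm.

16.88


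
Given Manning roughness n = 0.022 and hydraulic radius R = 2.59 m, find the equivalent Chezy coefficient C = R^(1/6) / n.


The Chezy coefficient relates to Manning's n through C = R^(1/6) / n.
R^(1/6) = 2.59^(1/6) = 1.17188.
C = 1.17188 / 0.022 = 53.27 m^(1/2)/s.

53.27


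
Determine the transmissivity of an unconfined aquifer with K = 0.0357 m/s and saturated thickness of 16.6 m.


Transmissivity is defined as T = K * h.
T = 0.0357 * 16.6
  = 0.5926 m^2/s.

0.5926


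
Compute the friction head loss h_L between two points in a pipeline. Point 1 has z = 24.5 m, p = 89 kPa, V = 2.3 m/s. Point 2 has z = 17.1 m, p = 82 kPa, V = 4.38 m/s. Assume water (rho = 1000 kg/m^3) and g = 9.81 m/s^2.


Total head at each section: H = z + p/(rho*g) + V^2/(2g).
H1 = 24.5 + 89*1000/(1000*9.81) + 2.3^2/(2*9.81)
   = 24.5 + 9.072 + 0.2696
   = 33.842 m.
H2 = 17.1 + 82*1000/(1000*9.81) + 4.38^2/(2*9.81)
   = 17.1 + 8.359 + 0.9778
   = 26.437 m.
h_L = H1 - H2 = 33.842 - 26.437 = 7.405 m.

7.405


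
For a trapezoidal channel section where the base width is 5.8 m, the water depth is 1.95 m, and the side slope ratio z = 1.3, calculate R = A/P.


For a trapezoidal section with side slope z:
A = (b + z*y)*y = (5.8 + 1.3*1.95)*1.95 = 16.253 m^2.
P = b + 2*y*sqrt(1 + z^2) = 5.8 + 2*1.95*sqrt(1 + 1.3^2) = 12.196 m.
R = A/P = 16.253 / 12.196 = 1.3326 m.

1.3326


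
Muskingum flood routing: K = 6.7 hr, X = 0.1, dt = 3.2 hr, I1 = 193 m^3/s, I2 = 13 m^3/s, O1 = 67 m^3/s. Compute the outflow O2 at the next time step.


Muskingum coefficients:
denom = 2*K*(1-X) + dt = 2*6.7*(1-0.1) + 3.2 = 15.26.
C0 = (dt - 2*K*X)/denom = (3.2 - 2*6.7*0.1)/15.26 = 0.1219.
C1 = (dt + 2*K*X)/denom = (3.2 + 2*6.7*0.1)/15.26 = 0.2975.
C2 = (2*K*(1-X) - dt)/denom = 0.5806.
O2 = C0*I2 + C1*I1 + C2*O1
   = 0.1219*13 + 0.2975*193 + 0.5806*67
   = 97.9 m^3/s.

97.9


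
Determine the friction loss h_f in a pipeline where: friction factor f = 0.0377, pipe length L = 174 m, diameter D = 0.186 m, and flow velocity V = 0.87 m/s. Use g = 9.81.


Darcy-Weisbach equation: h_f = f * (L/D) * V^2/(2g).
f * L/D = 0.0377 * 174/0.186 = 35.2677.
V^2/(2g) = 0.87^2 / (2*9.81) = 0.7569 / 19.62 = 0.0386 m.
h_f = 35.2677 * 0.0386 = 1.361 m.

1.361


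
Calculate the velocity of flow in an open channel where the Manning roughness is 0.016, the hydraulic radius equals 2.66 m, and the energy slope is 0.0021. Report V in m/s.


Manning's equation gives V = (1/n) * R^(2/3) * S^(1/2).
First, compute R^(2/3) = 2.66^(2/3) = 1.9198.
Next, S^(1/2) = 0.0021^(1/2) = 0.045826.
Then 1/n = 1/0.016 = 62.5.
V = 62.5 * 1.9198 * 0.045826 = 5.4985 m/s.

5.4985


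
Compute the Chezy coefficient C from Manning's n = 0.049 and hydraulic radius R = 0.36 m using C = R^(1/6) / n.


The Chezy coefficient relates to Manning's n through C = R^(1/6) / n.
R^(1/6) = 0.36^(1/6) = 0.843433.
C = 0.843433 / 0.049 = 17.21 m^(1/2)/s.

17.21


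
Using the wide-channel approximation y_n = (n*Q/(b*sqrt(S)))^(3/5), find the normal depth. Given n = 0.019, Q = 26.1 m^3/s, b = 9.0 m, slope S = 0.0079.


We use the wide-channel approximation y_n = (n*Q/(b*sqrt(S)))^(3/5).
sqrt(S) = sqrt(0.0079) = 0.088882.
Numerator: n*Q = 0.019 * 26.1 = 0.4959.
Denominator: b*sqrt(S) = 9.0 * 0.088882 = 0.799938.
arg = 0.6199.
y_n = 0.6199^(3/5) = 0.7506 m.

0.7506


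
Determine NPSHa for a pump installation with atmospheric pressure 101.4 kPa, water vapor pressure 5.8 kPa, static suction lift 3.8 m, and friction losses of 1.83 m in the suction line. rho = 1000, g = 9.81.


NPSHa = p_atm/(rho*g) - z_s - hf_s - p_vap/(rho*g).
p_atm/(rho*g) = 101.4*1000 / (1000*9.81) = 10.336 m.
p_vap/(rho*g) = 5.8*1000 / (1000*9.81) = 0.591 m.
NPSHa = 10.336 - 3.8 - 1.83 - 0.591
      = 4.12 m.

4.12


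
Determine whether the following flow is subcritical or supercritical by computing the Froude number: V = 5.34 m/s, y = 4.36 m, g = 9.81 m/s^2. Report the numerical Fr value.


The Froude number is defined as Fr = V / sqrt(g*y).
g*y = 9.81 * 4.36 = 42.7716.
sqrt(g*y) = sqrt(42.7716) = 6.54.
Fr = 5.34 / 6.54 = 0.8165.
Since Fr < 1, the flow is subcritical.

0.8165


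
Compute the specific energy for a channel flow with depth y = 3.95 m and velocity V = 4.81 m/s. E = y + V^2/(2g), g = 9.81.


Specific energy E = y + V^2/(2g).
Velocity head = V^2/(2g) = 4.81^2 / (2*9.81) = 23.1361 / 19.62 = 1.1792 m.
E = 3.95 + 1.1792 = 5.1292 m.

5.1292


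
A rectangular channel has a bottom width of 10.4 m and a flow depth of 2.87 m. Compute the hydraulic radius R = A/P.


For a rectangular section:
Flow area A = b * y = 10.4 * 2.87 = 29.85 m^2.
Wetted perimeter P = b + 2y = 10.4 + 2*2.87 = 16.14 m.
Hydraulic radius R = A/P = 29.85 / 16.14 = 1.8493 m.

1.8493


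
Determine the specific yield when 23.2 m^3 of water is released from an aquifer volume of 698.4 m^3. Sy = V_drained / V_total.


Specific yield Sy = Volume drained / Total volume.
Sy = 23.2 / 698.4
   = 0.0332.

0.0332


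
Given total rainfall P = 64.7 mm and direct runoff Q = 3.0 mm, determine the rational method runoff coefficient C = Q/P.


The runoff coefficient C = runoff depth / rainfall depth.
C = 3.0 / 64.7
  = 0.0464.

0.0464


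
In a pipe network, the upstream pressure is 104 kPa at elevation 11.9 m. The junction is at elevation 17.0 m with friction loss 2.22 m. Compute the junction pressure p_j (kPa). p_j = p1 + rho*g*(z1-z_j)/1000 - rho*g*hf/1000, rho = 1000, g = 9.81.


Junction pressure: p_j = p1 + rho*g*(z1 - z_j)/1000 - rho*g*hf/1000.
Elevation term = 1000*9.81*(11.9 - 17.0)/1000 = -50.031 kPa.
Friction term = 1000*9.81*2.22/1000 = 21.778 kPa.
p_j = 104 + -50.031 - 21.778 = 32.19 kPa.

32.19


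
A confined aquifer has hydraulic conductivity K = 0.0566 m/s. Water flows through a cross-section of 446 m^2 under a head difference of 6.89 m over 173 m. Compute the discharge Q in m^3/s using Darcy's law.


Darcy's law: Q = K * A * i, where i = dh/L.
Hydraulic gradient i = 6.89 / 173 = 0.039827.
Q = 0.0566 * 446 * 0.039827
  = 1.0054 m^3/s.

1.0054


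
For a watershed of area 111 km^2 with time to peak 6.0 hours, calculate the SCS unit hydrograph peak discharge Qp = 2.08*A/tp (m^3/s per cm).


SCS formula: Qp = 2.08 * A / tp.
Qp = 2.08 * 111 / 6.0
   = 230.88 / 6.0
   = 38.48 m^3/s per cm.

38.48


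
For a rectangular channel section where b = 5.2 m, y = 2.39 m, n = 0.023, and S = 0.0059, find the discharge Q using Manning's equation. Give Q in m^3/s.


For a rectangular channel, the cross-sectional area A = b * y = 5.2 * 2.39 = 12.43 m^2.
The wetted perimeter P = b + 2y = 5.2 + 2*2.39 = 9.98 m.
Hydraulic radius R = A/P = 12.43/9.98 = 1.2453 m.
Velocity V = (1/n)*R^(2/3)*S^(1/2) = (1/0.023)*1.2453^(2/3)*0.0059^(1/2) = 3.8656 m/s.
Discharge Q = A * V = 12.43 * 3.8656 = 48.041 m^3/s.

48.041


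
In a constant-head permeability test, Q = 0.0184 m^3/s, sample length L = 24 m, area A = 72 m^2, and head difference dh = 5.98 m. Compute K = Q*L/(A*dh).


From K = Q*L / (A*dh):
Numerator: Q*L = 0.0184 * 24 = 0.4416.
Denominator: A*dh = 72 * 5.98 = 430.56.
K = 0.4416 / 430.56 = 0.001026 m/s.

0.001026


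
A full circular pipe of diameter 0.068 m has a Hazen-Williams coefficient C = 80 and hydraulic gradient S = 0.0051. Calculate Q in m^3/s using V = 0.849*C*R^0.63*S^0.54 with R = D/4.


For a full circular pipe, R = D/4 = 0.068/4 = 0.017 m.
V = 0.849 * 80 * 0.017^0.63 * 0.0051^0.54
  = 0.849 * 80 * 0.076768 * 0.057821
  = 0.3015 m/s.
Pipe area A = pi*D^2/4 = pi*0.068^2/4 = 0.0036 m^2.
Q = A * V = 0.0036 * 0.3015 = 0.0011 m^3/s.

0.0011


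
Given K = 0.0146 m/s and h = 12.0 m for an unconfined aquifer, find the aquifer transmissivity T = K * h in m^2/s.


Transmissivity is defined as T = K * h.
T = 0.0146 * 12.0
  = 0.1752 m^2/s.

0.1752


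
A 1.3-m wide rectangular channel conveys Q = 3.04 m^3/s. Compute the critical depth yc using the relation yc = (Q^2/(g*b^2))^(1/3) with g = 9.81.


Using yc = (Q^2 / (g * b^2))^(1/3):
Q^2 = 3.04^2 = 9.24.
g * b^2 = 9.81 * 1.3^2 = 9.81 * 1.69 = 16.58.
Q^2 / (g*b^2) = 9.24 / 16.58 = 0.5573.
yc = 0.5573^(1/3) = 0.823 m.

0.823


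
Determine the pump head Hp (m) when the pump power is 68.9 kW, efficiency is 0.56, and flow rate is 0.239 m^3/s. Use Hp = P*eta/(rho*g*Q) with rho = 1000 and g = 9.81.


Pump head formula: Hp = P * eta / (rho * g * Q).
Numerator: P * eta = 68.9 * 1000 * 0.56 = 38584.0 W.
Denominator: rho * g * Q = 1000 * 9.81 * 0.239 = 2344.59.
Hp = 38584.0 / 2344.59 = 16.46 m.

16.46


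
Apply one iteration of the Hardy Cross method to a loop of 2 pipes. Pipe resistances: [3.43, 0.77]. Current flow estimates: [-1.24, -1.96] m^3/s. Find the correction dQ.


Numerator terms (r*Q*|Q|): 3.43*-1.24*|-1.24| = -5.274; 0.77*-1.96*|-1.96| = -2.958.
Sum of numerator = -8.232.
Denominator terms (r*|Q|): 3.43*|-1.24| = 4.2532; 0.77*|-1.96| = 1.5092.
2 * sum of denominator = 2 * 5.7624 = 11.5248.
dQ = --8.232 / 11.5248 = 0.7143 m^3/s.

0.7143


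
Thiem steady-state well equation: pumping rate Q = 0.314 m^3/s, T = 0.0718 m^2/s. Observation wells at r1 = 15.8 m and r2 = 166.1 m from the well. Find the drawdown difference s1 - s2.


Thiem equation: s1 - s2 = Q/(2*pi*T) * ln(r2/r1).
ln(r2/r1) = ln(166.1/15.8) = 2.3526.
Q/(2*pi*T) = 0.314 / (2*pi*0.0718) = 0.314 / 0.4511 = 0.696.
s1 - s2 = 0.696 * 2.3526 = 1.6375 m.

1.6375


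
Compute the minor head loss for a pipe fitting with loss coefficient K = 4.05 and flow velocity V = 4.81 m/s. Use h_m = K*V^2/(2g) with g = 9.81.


Minor loss formula: h_m = K * V^2/(2g).
V^2 = 4.81^2 = 23.1361.
V^2/(2g) = 23.1361 / 19.62 = 1.1792 m.
h_m = 4.05 * 1.1792 = 4.7758 m.

4.7758


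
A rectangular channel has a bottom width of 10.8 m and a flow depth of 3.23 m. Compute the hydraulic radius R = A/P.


For a rectangular section:
Flow area A = b * y = 10.8 * 3.23 = 34.88 m^2.
Wetted perimeter P = b + 2y = 10.8 + 2*3.23 = 17.26 m.
Hydraulic radius R = A/P = 34.88 / 17.26 = 2.0211 m.

2.0211


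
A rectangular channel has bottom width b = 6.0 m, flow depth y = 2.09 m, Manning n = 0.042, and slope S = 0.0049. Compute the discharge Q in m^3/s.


For a rectangular channel, the cross-sectional area A = b * y = 6.0 * 2.09 = 12.54 m^2.
The wetted perimeter P = b + 2y = 6.0 + 2*2.09 = 10.18 m.
Hydraulic radius R = A/P = 12.54/10.18 = 1.2318 m.
Velocity V = (1/n)*R^(2/3)*S^(1/2) = (1/0.042)*1.2318^(2/3)*0.0049^(1/2) = 1.9152 m/s.
Discharge Q = A * V = 12.54 * 1.9152 = 24.017 m^3/s.

24.017


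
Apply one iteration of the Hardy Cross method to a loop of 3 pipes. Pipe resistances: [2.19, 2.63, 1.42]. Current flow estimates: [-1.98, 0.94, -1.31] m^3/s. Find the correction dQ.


Numerator terms (r*Q*|Q|): 2.19*-1.98*|-1.98| = -8.5857; 2.63*0.94*|0.94| = 2.3239; 1.42*-1.31*|-1.31| = -2.4369.
Sum of numerator = -8.6987.
Denominator terms (r*|Q|): 2.19*|-1.98| = 4.3362; 2.63*|0.94| = 2.4722; 1.42*|-1.31| = 1.8602.
2 * sum of denominator = 2 * 8.6686 = 17.3372.
dQ = --8.6987 / 17.3372 = 0.5017 m^3/s.

0.5017


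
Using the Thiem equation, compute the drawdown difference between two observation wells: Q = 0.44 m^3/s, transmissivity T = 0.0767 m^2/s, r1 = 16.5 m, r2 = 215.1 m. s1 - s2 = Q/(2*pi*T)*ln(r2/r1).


Thiem equation: s1 - s2 = Q/(2*pi*T) * ln(r2/r1).
ln(r2/r1) = ln(215.1/16.5) = 2.5677.
Q/(2*pi*T) = 0.44 / (2*pi*0.0767) = 0.44 / 0.4819 = 0.913.
s1 - s2 = 0.913 * 2.5677 = 2.3444 m.

2.3444


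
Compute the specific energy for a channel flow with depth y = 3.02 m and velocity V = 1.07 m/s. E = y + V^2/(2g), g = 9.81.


Specific energy E = y + V^2/(2g).
Velocity head = V^2/(2g) = 1.07^2 / (2*9.81) = 1.1449 / 19.62 = 0.0584 m.
E = 3.02 + 0.0584 = 3.0784 m.

3.0784


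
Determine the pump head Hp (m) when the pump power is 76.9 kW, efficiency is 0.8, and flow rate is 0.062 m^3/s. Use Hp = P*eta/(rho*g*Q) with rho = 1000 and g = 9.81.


Pump head formula: Hp = P * eta / (rho * g * Q).
Numerator: P * eta = 76.9 * 1000 * 0.8 = 61520.0 W.
Denominator: rho * g * Q = 1000 * 9.81 * 0.062 = 608.22.
Hp = 61520.0 / 608.22 = 101.15 m.

101.15


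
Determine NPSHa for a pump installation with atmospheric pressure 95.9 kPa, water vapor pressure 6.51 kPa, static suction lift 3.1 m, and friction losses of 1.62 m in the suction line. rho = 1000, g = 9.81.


NPSHa = p_atm/(rho*g) - z_s - hf_s - p_vap/(rho*g).
p_atm/(rho*g) = 95.9*1000 / (1000*9.81) = 9.776 m.
p_vap/(rho*g) = 6.51*1000 / (1000*9.81) = 0.664 m.
NPSHa = 9.776 - 3.1 - 1.62 - 0.664
      = 4.39 m.

4.39


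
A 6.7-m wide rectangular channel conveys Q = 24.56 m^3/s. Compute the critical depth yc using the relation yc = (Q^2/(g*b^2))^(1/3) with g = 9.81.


Using yc = (Q^2 / (g * b^2))^(1/3):
Q^2 = 24.56^2 = 603.19.
g * b^2 = 9.81 * 6.7^2 = 9.81 * 44.89 = 440.37.
Q^2 / (g*b^2) = 603.19 / 440.37 = 1.3697.
yc = 1.3697^(1/3) = 1.1106 m.

1.1106


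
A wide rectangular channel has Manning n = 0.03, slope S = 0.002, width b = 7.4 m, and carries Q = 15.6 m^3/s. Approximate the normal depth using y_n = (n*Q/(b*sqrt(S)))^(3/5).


We use the wide-channel approximation y_n = (n*Q/(b*sqrt(S)))^(3/5).
sqrt(S) = sqrt(0.002) = 0.044721.
Numerator: n*Q = 0.03 * 15.6 = 0.468.
Denominator: b*sqrt(S) = 7.4 * 0.044721 = 0.330935.
arg = 1.4142.
y_n = 1.4142^(3/5) = 1.2311 m.

1.2311


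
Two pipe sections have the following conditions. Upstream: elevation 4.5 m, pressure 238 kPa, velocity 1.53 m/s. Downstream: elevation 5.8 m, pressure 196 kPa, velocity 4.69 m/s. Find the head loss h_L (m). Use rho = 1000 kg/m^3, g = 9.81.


Total head at each section: H = z + p/(rho*g) + V^2/(2g).
H1 = 4.5 + 238*1000/(1000*9.81) + 1.53^2/(2*9.81)
   = 4.5 + 24.261 + 0.1193
   = 28.88 m.
H2 = 5.8 + 196*1000/(1000*9.81) + 4.69^2/(2*9.81)
   = 5.8 + 19.98 + 1.1211
   = 26.901 m.
h_L = H1 - H2 = 28.88 - 26.901 = 1.98 m.

1.98


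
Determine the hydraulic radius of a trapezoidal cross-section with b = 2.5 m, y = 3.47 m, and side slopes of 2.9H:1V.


For a trapezoidal section with side slope z:
A = (b + z*y)*y = (2.5 + 2.9*3.47)*3.47 = 43.594 m^2.
P = b + 2*y*sqrt(1 + z^2) = 2.5 + 2*3.47*sqrt(1 + 2.9^2) = 23.789 m.
R = A/P = 43.594 / 23.789 = 1.8325 m.

1.8325


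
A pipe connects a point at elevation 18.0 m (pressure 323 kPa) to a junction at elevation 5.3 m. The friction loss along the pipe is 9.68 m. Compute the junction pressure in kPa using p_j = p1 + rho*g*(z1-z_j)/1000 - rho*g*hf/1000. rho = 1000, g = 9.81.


Junction pressure: p_j = p1 + rho*g*(z1 - z_j)/1000 - rho*g*hf/1000.
Elevation term = 1000*9.81*(18.0 - 5.3)/1000 = 124.587 kPa.
Friction term = 1000*9.81*9.68/1000 = 94.961 kPa.
p_j = 323 + 124.587 - 94.961 = 352.63 kPa.

352.63


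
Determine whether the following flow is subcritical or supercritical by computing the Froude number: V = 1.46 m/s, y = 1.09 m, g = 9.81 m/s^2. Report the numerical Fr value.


The Froude number is defined as Fr = V / sqrt(g*y).
g*y = 9.81 * 1.09 = 10.6929.
sqrt(g*y) = sqrt(10.6929) = 3.27.
Fr = 1.46 / 3.27 = 0.4465.
Since Fr < 1, the flow is subcritical.

0.4465


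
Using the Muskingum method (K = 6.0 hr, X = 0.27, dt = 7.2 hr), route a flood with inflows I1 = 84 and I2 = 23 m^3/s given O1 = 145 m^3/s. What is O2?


Muskingum coefficients:
denom = 2*K*(1-X) + dt = 2*6.0*(1-0.27) + 7.2 = 15.96.
C0 = (dt - 2*K*X)/denom = (7.2 - 2*6.0*0.27)/15.96 = 0.2481.
C1 = (dt + 2*K*X)/denom = (7.2 + 2*6.0*0.27)/15.96 = 0.6541.
C2 = (2*K*(1-X) - dt)/denom = 0.0977.
O2 = C0*I2 + C1*I1 + C2*O1
   = 0.2481*23 + 0.6541*84 + 0.0977*145
   = 74.83 m^3/s.

74.83


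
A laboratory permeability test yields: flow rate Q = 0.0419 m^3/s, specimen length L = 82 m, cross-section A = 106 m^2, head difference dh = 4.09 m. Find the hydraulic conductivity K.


From K = Q*L / (A*dh):
Numerator: Q*L = 0.0419 * 82 = 3.4358.
Denominator: A*dh = 106 * 4.09 = 433.54.
K = 3.4358 / 433.54 = 0.007925 m/s.

0.007925


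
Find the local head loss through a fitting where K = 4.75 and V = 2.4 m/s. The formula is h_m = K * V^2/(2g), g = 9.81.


Minor loss formula: h_m = K * V^2/(2g).
V^2 = 2.4^2 = 5.76.
V^2/(2g) = 5.76 / 19.62 = 0.2936 m.
h_m = 4.75 * 0.2936 = 1.3945 m.

1.3945


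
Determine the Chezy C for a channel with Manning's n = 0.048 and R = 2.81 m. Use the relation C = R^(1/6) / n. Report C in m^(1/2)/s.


The Chezy coefficient relates to Manning's n through C = R^(1/6) / n.
R^(1/6) = 2.81^(1/6) = 1.187912.
C = 1.187912 / 0.048 = 24.75 m^(1/2)/s.

24.75


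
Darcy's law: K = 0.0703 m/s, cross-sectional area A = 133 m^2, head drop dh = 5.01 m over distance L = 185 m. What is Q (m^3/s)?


Darcy's law: Q = K * A * i, where i = dh/L.
Hydraulic gradient i = 5.01 / 185 = 0.027081.
Q = 0.0703 * 133 * 0.027081
  = 0.2532 m^3/s.

0.2532
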